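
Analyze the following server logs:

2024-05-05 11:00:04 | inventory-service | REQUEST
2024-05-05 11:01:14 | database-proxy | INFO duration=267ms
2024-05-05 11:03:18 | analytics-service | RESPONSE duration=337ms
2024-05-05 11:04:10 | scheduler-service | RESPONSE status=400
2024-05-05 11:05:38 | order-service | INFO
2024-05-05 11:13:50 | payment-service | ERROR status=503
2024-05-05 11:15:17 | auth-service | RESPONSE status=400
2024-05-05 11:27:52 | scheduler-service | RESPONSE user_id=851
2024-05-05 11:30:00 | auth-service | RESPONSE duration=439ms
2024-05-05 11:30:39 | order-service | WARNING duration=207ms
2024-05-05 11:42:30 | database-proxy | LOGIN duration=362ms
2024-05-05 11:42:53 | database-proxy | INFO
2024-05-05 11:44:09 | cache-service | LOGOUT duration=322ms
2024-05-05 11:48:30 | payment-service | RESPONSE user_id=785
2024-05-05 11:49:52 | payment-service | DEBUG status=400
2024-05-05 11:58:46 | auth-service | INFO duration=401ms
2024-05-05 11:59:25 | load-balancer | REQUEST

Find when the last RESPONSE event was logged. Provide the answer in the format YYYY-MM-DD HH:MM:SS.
2024-05-05 11:48:30

To find the last event:

1. Filter for all RESPONSE events
2. Sort by timestamp
3. Select the last one
4. Timestamp: 2024-05-05 11:48:30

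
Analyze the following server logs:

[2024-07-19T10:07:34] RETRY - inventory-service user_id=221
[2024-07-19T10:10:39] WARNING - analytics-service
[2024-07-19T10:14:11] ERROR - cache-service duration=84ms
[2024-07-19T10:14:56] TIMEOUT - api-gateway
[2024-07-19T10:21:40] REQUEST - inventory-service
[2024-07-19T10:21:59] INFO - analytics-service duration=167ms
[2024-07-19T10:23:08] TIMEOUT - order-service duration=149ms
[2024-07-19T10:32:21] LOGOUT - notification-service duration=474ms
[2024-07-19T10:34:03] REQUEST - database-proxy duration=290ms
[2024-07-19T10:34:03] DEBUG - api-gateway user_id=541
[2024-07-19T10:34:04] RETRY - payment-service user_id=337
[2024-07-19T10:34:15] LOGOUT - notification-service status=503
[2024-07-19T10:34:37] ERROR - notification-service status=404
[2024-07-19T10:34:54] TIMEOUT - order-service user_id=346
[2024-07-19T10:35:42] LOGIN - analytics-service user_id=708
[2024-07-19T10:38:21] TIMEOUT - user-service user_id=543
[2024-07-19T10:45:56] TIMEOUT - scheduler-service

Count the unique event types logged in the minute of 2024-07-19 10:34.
6

To count unique event types:

1. Filter events in the minute starting at 2024-07-19 10:34
2. Extract event types from matching entries
3. Count unique types: 6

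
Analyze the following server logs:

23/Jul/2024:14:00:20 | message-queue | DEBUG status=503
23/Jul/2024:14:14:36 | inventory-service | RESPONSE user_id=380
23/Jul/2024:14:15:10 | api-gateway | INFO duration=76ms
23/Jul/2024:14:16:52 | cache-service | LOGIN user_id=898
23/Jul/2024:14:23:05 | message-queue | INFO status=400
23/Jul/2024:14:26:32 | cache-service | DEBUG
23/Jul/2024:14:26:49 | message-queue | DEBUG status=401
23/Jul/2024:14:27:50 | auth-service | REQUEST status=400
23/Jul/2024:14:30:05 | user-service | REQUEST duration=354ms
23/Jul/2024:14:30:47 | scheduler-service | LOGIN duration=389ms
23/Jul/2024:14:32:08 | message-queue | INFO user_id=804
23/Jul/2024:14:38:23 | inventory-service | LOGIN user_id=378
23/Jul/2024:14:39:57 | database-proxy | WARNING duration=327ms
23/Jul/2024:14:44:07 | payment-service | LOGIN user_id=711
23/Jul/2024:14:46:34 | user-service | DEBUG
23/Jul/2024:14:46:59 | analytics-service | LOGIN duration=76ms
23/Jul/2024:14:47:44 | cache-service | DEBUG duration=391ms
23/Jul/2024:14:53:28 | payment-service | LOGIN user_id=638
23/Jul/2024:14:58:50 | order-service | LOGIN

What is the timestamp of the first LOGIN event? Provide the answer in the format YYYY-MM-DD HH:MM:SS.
2024-07-23 14:16:52

To find the first event:

1. Filter for all LOGIN events
2. Sort by timestamp
3. Select the first one
4. Timestamp: 2024-07-23 14:16:52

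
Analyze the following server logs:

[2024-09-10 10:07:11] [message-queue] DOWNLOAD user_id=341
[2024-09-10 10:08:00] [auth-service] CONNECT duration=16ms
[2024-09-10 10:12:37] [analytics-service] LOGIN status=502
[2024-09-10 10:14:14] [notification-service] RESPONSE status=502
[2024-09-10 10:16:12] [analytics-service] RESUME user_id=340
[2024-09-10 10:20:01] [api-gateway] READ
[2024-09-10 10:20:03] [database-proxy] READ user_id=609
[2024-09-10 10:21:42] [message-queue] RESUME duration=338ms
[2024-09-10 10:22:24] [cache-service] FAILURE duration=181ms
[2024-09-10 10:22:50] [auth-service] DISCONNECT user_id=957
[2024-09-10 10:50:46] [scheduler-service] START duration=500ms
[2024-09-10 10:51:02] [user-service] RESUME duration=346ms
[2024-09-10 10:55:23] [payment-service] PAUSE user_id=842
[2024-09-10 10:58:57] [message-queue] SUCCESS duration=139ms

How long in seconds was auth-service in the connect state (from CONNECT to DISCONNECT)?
890

To calculate state duration:

1. Find CONNECT event for auth-service: 2024-09-10 10:08:00
2. Find DISCONNECT event for auth-service: 2024-09-10 10:22:50
3. Calculate duration: 2024-09-10 10:22:50 - 2024-09-10 10:08:00 = 890 seconds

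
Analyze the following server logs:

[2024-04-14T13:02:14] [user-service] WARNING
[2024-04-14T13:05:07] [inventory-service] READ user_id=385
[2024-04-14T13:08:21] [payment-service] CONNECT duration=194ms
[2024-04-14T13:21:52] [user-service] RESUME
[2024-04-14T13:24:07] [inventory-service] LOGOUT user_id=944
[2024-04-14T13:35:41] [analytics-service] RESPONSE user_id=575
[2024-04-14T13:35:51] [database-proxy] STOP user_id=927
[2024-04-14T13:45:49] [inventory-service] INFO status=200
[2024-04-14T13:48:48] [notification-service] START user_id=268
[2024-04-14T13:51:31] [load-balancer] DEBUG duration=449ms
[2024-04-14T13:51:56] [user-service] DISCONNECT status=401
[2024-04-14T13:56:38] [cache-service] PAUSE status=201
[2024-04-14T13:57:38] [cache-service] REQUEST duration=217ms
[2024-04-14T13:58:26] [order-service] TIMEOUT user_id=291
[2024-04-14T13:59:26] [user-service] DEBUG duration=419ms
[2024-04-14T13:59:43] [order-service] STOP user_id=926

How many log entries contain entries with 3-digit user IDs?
7

To find matching entries:

1. Pattern to match: entries with 3-digit user IDs
2. Scan each log entry for the pattern
3. Count matches: 7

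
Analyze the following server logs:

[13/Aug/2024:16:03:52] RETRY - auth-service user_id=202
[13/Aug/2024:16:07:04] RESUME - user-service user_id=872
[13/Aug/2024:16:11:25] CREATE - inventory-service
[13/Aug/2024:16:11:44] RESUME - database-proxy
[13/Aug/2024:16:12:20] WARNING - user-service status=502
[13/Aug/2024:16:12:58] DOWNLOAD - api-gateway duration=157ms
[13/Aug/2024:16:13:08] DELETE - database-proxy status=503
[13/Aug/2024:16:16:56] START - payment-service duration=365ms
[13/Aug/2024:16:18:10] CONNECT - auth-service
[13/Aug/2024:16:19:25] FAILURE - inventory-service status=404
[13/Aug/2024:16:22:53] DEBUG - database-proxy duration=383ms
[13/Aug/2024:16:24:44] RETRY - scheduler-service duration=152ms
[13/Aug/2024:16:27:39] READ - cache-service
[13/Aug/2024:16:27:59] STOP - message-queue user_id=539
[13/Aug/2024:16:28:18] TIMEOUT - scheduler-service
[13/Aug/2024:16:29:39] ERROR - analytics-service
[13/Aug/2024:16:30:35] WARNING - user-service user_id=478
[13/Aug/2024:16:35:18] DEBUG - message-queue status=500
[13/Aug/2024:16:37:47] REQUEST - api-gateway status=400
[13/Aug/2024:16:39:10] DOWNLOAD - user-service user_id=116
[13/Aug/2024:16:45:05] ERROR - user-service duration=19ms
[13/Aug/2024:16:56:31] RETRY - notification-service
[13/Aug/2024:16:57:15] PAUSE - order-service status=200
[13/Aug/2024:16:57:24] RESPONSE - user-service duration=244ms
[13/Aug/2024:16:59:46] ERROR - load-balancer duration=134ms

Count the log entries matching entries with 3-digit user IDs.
5

To find matching entries:

1. Pattern to match: entries with 3-digit user IDs
2. Scan each log entry for the pattern
3. Count matches: 5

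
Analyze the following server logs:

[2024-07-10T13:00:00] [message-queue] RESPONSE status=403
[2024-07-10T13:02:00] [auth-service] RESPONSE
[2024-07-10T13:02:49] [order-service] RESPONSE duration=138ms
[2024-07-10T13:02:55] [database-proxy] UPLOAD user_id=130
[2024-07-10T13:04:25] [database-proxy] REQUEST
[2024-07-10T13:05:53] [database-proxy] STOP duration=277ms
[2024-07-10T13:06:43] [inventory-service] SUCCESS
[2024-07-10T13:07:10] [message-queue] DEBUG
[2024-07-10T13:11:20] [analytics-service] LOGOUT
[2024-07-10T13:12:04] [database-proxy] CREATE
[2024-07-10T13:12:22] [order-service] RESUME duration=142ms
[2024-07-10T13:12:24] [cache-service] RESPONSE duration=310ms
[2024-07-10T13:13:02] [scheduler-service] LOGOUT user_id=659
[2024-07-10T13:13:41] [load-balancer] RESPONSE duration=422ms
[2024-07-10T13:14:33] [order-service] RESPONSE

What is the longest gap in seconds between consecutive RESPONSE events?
575

To find the longest gap:

1. Extract all RESPONSE events in chronological order
2. Calculate time differences between consecutive events
3. Find the maximum difference
4. Longest gap: 575 seconds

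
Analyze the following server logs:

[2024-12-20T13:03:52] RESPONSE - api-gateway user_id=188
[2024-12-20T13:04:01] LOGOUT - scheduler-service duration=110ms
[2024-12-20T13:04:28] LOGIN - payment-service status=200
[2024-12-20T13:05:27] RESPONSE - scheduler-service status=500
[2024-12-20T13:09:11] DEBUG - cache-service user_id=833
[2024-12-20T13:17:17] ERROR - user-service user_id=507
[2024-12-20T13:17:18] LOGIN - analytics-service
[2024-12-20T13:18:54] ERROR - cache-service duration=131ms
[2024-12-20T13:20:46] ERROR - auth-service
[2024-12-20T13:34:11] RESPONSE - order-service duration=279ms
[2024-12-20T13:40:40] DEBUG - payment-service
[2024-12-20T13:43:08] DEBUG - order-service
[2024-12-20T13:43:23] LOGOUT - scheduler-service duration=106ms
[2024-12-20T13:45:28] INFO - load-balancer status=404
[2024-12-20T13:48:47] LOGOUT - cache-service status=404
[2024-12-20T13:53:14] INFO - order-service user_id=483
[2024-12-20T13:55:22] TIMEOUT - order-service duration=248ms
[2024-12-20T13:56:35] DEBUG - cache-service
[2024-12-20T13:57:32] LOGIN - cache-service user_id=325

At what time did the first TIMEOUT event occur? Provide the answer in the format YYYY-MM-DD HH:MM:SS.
2024-12-20 13:55:22

To find the first event:

1. Filter for all TIMEOUT events
2. Sort by timestamp
3. Select the first one
4. Timestamp: 2024-12-20 13:55:22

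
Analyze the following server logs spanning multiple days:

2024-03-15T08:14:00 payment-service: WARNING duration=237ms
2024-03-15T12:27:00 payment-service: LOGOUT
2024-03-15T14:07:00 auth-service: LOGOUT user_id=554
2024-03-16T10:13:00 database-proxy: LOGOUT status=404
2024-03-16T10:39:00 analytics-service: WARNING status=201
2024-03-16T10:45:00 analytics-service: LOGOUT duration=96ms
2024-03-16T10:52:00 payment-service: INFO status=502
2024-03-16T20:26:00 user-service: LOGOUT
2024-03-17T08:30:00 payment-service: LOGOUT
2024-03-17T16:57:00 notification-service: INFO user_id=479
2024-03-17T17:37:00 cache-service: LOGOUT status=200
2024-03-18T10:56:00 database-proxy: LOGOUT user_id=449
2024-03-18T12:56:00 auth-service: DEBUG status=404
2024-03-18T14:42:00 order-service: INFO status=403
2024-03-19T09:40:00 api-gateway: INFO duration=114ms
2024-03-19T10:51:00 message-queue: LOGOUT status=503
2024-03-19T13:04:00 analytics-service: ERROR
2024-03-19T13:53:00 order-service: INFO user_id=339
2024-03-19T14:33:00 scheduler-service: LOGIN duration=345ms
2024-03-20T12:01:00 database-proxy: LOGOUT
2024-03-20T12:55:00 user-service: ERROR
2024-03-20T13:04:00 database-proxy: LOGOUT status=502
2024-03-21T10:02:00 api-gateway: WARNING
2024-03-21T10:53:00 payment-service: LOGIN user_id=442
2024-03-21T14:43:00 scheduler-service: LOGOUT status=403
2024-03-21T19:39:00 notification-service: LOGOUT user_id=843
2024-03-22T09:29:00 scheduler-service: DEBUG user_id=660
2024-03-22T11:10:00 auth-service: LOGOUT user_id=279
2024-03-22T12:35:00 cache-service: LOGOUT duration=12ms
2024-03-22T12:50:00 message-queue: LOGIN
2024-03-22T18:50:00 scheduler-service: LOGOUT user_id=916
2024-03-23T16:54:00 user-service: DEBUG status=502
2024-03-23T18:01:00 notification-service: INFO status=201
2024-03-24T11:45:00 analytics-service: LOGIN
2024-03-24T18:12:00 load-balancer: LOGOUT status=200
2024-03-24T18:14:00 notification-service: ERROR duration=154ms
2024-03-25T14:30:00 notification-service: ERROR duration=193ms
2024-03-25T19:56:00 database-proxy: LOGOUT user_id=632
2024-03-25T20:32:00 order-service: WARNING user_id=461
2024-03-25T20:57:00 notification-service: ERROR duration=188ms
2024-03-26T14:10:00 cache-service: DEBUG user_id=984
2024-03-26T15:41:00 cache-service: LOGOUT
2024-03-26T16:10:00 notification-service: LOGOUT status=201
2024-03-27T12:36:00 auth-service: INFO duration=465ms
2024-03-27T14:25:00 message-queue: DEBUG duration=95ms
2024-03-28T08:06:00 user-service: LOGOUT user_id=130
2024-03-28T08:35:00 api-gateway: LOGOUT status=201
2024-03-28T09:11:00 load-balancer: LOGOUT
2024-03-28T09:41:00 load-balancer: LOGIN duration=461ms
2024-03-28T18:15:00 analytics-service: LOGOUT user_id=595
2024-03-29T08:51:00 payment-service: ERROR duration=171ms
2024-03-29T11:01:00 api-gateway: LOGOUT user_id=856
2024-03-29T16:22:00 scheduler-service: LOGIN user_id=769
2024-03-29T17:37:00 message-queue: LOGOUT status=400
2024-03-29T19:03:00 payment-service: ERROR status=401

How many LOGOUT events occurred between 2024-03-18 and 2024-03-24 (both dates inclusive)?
10

To filter by date range:

1. Date range: 2024-03-18 through 2024-03-24, both dates inclusive
2. Filter for LOGOUT events whose date falls in this range
3. Count matching events: 10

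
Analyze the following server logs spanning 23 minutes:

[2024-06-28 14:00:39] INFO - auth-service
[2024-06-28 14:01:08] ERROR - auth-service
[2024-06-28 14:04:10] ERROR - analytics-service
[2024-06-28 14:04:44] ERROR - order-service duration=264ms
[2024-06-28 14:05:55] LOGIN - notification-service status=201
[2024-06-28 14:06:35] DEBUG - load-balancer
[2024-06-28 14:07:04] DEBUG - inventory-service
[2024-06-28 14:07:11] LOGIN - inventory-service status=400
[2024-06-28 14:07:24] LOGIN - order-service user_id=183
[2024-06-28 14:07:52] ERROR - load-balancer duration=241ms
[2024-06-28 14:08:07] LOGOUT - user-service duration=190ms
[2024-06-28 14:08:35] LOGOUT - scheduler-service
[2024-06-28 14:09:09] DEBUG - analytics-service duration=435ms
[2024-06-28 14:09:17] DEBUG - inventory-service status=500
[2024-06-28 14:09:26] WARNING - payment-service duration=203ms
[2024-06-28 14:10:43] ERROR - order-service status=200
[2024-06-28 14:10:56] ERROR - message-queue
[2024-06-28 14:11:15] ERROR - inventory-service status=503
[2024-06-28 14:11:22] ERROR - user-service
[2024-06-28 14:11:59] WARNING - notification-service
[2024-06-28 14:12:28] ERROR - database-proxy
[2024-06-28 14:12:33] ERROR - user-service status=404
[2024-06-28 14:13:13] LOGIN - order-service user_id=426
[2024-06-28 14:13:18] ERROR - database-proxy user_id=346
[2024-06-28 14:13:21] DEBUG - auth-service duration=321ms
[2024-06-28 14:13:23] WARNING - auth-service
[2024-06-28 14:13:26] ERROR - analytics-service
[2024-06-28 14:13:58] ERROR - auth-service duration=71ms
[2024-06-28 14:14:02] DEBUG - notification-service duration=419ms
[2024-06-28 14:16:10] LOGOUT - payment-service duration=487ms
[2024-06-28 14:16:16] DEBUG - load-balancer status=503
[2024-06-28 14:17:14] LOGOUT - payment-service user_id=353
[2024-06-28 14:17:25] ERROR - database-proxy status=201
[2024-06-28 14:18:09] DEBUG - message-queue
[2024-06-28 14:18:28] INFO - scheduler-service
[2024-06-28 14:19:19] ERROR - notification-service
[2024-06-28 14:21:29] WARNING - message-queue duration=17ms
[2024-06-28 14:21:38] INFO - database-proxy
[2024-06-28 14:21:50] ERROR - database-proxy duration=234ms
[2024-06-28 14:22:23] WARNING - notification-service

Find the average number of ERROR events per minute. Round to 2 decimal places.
0.7

To calculate the rate:

1. Count total ERROR events: 16
2. Total time period: 23 minutes
3. Rate = 16 / 23 = 0.7 events per minute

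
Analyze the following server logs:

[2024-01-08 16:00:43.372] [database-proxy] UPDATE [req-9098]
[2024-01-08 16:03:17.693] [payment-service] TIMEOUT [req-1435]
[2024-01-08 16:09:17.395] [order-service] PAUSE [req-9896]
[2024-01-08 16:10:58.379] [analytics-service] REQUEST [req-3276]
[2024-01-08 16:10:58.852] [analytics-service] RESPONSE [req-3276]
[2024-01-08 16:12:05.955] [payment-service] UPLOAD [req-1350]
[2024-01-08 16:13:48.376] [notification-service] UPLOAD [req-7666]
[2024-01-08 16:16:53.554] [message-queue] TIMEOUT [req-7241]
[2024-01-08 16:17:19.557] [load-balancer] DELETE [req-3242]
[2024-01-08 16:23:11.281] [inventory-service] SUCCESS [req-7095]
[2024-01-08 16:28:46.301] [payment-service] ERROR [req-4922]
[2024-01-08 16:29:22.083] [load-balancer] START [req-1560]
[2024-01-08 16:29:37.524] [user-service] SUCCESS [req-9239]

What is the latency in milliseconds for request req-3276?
473

To calculate latency:

1. Find REQUEST with id req-3276: 2024-01-08 16:10:58.379
2. Find RESPONSE with id req-3276: 2024-01-08 16:10:58.852
3. Latency: 2024-01-08 16:10:58.852 - 2024-01-08 16:10:58.379 = 473ms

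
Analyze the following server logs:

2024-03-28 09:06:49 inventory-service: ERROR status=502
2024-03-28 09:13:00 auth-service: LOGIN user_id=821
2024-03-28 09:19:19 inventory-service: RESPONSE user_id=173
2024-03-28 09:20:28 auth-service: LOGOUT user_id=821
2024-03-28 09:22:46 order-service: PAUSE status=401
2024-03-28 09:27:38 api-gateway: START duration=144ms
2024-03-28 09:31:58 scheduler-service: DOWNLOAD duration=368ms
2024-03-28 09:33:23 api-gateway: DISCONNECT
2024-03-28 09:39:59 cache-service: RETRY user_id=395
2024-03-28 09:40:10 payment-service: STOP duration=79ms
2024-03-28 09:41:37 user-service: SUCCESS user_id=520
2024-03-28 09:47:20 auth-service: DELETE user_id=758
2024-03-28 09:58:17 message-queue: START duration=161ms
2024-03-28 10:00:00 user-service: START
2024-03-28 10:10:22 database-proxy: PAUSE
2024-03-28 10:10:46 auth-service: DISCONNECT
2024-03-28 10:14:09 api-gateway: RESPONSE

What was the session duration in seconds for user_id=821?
448

To calculate session duration:

1. Find LOGIN event for user_id=821: 2024-03-28 09:13:00
2. Find LOGOUT event for user_id=821: 2024-03-28 09:20:28
3. Session duration: 2024-03-28 09:20:28 - 2024-03-28 09:13:00 = 448 seconds (7 minutes)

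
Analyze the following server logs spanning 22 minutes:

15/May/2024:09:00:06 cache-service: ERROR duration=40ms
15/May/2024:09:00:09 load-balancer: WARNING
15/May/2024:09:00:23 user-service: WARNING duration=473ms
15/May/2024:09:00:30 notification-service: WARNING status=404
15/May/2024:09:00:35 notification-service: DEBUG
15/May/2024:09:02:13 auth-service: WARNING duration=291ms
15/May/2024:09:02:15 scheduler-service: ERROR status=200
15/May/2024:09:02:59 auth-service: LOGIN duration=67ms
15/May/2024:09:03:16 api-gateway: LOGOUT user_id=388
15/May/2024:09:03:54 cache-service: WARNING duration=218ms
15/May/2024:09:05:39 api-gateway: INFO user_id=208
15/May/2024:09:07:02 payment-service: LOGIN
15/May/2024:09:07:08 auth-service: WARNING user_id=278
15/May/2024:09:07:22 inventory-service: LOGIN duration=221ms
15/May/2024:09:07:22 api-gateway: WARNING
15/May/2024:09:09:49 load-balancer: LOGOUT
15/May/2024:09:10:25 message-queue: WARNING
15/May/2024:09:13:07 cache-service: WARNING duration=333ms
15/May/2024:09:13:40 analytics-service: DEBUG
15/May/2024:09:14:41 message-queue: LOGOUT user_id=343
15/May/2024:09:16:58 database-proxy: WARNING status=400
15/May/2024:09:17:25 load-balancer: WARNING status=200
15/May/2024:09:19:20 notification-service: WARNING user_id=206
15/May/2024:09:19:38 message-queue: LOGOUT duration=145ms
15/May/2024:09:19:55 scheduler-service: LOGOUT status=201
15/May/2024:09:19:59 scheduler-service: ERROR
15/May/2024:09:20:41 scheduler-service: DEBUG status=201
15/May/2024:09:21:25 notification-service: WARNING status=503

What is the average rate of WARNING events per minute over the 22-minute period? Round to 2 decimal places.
0.59

To calculate the rate:

1. Count total WARNING events: 13
2. Total time period: 22 minutes
3. Rate = 13 / 22 = 0.59 events per minute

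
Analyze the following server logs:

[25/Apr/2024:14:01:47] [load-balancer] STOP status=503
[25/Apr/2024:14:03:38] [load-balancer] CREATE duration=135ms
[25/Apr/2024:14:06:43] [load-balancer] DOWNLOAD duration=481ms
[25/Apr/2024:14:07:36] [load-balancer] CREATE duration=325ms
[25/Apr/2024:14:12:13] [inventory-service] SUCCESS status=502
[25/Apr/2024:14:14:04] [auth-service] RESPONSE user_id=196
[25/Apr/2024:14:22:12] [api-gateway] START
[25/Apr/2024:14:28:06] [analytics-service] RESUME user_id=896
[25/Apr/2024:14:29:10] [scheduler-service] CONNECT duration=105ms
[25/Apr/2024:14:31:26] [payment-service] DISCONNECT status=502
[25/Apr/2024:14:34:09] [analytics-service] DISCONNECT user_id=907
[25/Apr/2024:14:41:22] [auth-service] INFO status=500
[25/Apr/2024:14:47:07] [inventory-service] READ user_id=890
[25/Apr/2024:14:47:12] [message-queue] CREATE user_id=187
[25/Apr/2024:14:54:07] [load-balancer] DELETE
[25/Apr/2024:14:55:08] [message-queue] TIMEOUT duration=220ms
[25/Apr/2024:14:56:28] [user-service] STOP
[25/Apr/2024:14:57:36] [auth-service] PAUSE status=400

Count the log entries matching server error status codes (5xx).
4

To find matching entries:

1. Pattern to match: server error status codes (5xx)
2. Scan each log entry for the pattern
3. Count matches: 4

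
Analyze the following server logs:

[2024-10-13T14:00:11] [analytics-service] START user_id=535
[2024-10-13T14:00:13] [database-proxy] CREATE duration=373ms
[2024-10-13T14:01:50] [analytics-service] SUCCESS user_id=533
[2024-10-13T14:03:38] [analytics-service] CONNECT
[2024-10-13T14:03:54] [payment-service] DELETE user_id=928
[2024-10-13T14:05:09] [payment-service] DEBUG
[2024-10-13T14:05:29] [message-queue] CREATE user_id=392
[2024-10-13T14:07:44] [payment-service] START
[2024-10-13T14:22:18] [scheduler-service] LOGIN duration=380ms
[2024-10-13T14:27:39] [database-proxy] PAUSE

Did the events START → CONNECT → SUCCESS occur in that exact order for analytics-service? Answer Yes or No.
No

To verify sequence order:

1. Find all events in sequence START → CONNECT → SUCCESS for analytics-service
2. Extract their timestamps
3. Check if timestamps are in ascending order
4. Result: No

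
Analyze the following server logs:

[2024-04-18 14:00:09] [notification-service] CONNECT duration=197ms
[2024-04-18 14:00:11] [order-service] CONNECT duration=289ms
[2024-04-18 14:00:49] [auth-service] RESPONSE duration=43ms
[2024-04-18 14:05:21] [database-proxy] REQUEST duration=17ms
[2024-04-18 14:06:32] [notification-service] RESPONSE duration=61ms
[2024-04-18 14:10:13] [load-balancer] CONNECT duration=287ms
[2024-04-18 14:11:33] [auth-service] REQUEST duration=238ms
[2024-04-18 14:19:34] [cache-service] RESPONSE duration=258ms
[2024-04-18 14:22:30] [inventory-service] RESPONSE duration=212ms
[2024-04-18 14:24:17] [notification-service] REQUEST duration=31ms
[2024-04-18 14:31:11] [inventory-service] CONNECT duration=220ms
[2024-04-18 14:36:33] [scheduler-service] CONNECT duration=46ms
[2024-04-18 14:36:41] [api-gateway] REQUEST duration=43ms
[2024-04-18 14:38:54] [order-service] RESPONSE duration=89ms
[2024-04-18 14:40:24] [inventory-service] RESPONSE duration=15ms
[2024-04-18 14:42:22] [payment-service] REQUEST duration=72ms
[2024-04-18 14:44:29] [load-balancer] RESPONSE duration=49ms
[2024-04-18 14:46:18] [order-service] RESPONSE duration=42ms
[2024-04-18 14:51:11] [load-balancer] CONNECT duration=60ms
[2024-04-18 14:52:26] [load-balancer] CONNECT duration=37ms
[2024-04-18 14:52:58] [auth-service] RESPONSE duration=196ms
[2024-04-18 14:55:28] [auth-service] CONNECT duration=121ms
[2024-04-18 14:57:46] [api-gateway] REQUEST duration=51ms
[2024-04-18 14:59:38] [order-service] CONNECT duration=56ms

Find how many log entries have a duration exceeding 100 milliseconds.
9

To count timeouts:

1. Threshold: 100ms
2. Extract duration from each log entry
3. Count entries where duration > 100
4. Timeout count: 9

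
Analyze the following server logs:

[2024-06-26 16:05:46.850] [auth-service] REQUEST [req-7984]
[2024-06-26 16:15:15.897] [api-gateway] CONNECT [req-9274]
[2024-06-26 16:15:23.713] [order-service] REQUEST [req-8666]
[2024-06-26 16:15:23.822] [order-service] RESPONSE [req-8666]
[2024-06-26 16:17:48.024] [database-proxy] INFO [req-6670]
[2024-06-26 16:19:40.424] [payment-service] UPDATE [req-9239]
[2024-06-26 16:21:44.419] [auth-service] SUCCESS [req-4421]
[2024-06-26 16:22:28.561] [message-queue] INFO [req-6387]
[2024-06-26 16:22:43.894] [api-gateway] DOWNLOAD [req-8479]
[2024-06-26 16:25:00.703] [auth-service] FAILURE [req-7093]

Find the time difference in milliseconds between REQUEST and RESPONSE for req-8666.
109

To calculate latency:

1. Find REQUEST with id req-8666: 2024-06-26 16:15:23.713
2. Find RESPONSE with id req-8666: 2024-06-26 16:15:23.822
3. Latency: 2024-06-26 16:15:23.822 - 2024-06-26 16:15:23.713 = 109ms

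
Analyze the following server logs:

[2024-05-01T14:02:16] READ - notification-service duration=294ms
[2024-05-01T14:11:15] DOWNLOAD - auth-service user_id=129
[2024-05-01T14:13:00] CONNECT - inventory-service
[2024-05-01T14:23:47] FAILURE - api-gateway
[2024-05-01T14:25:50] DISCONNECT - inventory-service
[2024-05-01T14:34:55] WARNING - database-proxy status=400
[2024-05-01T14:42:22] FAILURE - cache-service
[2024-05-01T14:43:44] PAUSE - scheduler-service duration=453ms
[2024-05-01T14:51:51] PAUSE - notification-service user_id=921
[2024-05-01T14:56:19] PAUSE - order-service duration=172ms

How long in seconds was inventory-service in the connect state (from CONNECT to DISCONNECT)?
770

To calculate state duration:

1. Find CONNECT event for inventory-service: 2024-05-01T14:13:00
2. Find DISCONNECT event for inventory-service: 2024-05-01T14:25:50
3. Calculate duration: 2024-05-01T14:25:50 - 2024-05-01T14:13:00 = 770 seconds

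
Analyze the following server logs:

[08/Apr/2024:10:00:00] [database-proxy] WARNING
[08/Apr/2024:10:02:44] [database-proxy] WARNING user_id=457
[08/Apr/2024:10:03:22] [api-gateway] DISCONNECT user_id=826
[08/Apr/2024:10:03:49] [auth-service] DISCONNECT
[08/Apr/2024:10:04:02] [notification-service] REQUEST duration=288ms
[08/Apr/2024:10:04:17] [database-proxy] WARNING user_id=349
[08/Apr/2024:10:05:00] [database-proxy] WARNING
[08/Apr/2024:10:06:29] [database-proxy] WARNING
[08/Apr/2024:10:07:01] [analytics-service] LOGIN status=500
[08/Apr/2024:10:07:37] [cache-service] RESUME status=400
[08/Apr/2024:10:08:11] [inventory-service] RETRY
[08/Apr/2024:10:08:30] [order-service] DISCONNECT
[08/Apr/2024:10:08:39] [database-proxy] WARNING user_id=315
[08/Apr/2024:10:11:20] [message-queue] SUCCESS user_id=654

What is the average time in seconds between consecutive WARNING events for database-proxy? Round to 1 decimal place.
103.8

To calculate average interval:

1. Find all WARNING events for database-proxy in order
2. Calculate time gaps between consecutive events
3. Compute mean of gaps: 519 / 5 = 103.8 seconds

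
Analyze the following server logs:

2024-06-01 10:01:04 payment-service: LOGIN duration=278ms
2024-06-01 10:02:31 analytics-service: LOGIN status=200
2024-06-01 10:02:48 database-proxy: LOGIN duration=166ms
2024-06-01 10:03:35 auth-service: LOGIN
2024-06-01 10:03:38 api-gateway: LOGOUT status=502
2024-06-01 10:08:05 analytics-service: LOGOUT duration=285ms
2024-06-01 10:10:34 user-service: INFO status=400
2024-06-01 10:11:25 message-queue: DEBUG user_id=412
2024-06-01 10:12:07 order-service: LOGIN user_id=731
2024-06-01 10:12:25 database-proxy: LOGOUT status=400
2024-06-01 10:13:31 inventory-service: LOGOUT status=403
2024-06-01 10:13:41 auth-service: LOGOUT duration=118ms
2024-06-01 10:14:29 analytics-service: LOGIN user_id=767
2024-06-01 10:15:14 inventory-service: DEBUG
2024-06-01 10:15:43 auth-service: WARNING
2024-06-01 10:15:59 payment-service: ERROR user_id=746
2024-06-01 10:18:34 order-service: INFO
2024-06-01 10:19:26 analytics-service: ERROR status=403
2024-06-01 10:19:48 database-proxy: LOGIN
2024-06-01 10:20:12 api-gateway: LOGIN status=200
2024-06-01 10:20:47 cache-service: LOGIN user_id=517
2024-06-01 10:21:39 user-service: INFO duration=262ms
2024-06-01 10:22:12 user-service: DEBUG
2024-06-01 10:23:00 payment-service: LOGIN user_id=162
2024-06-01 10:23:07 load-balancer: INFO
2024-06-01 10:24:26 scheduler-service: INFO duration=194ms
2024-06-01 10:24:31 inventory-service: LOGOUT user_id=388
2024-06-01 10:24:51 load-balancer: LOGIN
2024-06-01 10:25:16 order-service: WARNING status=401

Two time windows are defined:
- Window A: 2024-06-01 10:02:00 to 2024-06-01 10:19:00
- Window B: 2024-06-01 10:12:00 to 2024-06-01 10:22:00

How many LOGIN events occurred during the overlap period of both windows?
2

To find overlap events:

1. Window A: 2024-06-01 10:02:00 to 2024-06-01 10:19:00
2. Window B: 2024-06-01 10:12:00 to 2024-06-01 10:22:00
3. Overlap period: 2024-06-01 10:12:00 to 2024-06-01 10:19:00
4. Count LOGIN events in overlap: 2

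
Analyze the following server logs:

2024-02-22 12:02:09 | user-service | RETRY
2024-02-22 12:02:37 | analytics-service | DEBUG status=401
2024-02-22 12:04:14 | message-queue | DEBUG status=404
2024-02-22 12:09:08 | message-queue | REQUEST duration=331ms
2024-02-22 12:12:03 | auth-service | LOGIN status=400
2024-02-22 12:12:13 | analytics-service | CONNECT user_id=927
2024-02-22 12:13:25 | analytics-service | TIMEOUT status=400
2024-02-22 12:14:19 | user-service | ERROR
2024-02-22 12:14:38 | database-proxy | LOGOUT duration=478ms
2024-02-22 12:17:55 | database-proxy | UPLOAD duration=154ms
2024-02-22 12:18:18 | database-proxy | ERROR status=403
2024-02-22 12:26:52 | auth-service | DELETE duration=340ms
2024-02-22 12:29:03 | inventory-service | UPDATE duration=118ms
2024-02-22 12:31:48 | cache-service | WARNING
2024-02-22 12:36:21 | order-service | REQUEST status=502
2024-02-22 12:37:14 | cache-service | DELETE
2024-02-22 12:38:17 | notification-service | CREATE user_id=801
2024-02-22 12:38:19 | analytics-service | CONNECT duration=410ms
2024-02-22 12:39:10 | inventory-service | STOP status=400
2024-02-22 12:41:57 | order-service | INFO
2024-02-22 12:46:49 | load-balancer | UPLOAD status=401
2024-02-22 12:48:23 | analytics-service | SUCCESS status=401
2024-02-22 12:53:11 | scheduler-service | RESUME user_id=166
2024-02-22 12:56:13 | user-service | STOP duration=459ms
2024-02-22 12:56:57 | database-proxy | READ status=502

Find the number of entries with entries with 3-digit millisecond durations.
7

To find matching entries:

1. Pattern to match: entries with 3-digit millisecond durations
2. Scan each log entry for the pattern
3. Count matches: 7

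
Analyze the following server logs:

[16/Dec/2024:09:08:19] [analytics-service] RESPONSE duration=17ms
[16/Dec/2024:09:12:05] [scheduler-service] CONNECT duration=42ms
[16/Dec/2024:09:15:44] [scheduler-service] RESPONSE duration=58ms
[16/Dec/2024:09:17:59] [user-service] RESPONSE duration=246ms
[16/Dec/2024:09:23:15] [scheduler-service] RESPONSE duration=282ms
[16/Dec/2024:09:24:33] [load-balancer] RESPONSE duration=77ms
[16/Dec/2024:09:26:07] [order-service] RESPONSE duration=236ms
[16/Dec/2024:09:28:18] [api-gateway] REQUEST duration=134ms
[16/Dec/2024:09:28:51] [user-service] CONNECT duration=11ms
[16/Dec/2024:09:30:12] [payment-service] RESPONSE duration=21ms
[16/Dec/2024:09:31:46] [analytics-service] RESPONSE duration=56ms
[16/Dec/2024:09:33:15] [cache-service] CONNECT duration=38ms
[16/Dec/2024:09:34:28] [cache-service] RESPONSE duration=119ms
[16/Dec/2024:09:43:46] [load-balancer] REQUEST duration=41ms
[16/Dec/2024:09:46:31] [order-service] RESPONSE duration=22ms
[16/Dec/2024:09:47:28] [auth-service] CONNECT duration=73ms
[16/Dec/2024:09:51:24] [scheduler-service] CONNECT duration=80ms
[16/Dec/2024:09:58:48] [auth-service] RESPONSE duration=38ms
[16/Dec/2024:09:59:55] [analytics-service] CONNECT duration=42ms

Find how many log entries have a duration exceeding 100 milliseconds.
5

To count timeouts:

1. Threshold: 100ms
2. Extract duration from each log entry
3. Count entries where duration > 100
4. Timeout count: 5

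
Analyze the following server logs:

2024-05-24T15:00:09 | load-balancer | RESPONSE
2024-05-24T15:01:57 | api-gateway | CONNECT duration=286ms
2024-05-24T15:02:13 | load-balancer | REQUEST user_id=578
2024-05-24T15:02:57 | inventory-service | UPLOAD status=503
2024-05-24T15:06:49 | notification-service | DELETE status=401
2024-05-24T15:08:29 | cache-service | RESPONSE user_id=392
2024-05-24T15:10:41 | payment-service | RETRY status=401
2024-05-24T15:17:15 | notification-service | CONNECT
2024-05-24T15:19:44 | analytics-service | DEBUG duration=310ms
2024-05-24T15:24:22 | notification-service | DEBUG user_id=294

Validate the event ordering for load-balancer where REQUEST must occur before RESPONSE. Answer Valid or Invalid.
Invalid

To validate ordering:

1. Required order: REQUEST → RESPONSE
2. Rule: REQUEST must occur before RESPONSE
3. Check actual order of events for load-balancer
4. Result: Invalid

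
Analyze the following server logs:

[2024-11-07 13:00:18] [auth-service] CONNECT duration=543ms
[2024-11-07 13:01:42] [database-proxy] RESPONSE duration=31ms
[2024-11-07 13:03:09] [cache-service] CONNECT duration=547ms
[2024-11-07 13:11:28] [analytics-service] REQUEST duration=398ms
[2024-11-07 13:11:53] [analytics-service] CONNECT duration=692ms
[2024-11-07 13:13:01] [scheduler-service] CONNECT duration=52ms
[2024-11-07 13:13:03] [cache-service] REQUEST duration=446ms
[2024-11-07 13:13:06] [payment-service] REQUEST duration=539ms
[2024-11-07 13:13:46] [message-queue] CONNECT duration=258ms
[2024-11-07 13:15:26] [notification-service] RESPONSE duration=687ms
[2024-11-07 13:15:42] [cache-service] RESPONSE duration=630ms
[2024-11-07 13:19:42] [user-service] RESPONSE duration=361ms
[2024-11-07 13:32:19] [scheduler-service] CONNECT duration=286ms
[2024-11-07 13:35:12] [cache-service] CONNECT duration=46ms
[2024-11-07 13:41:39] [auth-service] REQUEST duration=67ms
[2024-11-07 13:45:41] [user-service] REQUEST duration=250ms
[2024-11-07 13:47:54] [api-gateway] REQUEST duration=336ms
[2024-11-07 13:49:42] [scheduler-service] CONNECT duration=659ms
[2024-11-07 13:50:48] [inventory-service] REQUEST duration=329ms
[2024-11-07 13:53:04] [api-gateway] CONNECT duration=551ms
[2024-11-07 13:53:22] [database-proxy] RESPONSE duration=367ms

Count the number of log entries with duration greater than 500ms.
8

To count timeouts:

1. Threshold: 500ms
2. Extract duration from each log entry
3. Count entries where duration > 500
4. Timeout count: 8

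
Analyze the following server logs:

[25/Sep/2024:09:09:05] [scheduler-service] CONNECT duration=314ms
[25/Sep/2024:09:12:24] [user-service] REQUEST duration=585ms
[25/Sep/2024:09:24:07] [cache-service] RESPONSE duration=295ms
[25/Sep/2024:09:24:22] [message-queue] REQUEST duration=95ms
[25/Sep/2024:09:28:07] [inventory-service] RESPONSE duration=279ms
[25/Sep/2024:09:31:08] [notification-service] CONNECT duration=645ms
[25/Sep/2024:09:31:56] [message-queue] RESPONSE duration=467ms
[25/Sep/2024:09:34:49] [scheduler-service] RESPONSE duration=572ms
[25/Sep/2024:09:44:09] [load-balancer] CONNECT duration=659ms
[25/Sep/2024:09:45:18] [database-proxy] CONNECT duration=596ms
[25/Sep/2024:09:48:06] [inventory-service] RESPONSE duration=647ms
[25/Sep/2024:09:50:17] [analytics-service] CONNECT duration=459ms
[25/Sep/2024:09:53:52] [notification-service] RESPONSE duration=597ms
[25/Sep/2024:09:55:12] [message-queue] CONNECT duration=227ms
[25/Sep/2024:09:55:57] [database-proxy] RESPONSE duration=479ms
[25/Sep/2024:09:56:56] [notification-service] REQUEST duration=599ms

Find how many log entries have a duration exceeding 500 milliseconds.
8

To count timeouts:

1. Threshold: 500ms
2. Extract duration from each log entry
3. Count entries where duration > 500
4. Timeout count: 8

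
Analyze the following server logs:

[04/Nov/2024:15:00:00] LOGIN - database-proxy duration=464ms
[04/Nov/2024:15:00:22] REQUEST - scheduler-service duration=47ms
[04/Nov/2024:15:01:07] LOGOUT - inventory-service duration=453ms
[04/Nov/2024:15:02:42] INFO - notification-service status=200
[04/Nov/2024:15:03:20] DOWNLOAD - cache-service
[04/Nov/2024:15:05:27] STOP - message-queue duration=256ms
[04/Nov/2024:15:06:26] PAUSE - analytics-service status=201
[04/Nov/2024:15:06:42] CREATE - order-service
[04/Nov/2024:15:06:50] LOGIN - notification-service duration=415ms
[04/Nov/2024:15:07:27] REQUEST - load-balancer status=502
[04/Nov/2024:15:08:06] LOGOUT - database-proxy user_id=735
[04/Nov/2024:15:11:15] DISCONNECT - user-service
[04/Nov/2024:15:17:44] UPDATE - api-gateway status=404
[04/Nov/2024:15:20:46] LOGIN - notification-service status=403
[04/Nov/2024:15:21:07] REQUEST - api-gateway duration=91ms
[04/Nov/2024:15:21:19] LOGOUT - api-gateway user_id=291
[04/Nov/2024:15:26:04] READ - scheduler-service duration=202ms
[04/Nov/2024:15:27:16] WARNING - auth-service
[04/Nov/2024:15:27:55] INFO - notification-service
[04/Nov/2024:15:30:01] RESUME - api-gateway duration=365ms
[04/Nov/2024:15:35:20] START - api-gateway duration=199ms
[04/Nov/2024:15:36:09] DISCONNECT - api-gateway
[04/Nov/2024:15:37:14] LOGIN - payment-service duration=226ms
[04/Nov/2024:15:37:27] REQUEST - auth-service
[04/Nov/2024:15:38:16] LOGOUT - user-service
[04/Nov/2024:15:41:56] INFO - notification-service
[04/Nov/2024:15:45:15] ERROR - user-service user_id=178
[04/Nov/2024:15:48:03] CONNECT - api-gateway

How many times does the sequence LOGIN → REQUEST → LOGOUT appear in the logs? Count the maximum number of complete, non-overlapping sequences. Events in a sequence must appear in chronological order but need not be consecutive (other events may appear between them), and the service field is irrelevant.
4

To count sequences:

1. Look for pattern: LOGIN → REQUEST → LOGOUT
2. Greedily scan the log in chronological order, matching each sequence element in turn (ignoring service)
3. Each time the full pattern completes, increment the count and restart matching from the next event
4. Complete non-overlapping sequences found: 4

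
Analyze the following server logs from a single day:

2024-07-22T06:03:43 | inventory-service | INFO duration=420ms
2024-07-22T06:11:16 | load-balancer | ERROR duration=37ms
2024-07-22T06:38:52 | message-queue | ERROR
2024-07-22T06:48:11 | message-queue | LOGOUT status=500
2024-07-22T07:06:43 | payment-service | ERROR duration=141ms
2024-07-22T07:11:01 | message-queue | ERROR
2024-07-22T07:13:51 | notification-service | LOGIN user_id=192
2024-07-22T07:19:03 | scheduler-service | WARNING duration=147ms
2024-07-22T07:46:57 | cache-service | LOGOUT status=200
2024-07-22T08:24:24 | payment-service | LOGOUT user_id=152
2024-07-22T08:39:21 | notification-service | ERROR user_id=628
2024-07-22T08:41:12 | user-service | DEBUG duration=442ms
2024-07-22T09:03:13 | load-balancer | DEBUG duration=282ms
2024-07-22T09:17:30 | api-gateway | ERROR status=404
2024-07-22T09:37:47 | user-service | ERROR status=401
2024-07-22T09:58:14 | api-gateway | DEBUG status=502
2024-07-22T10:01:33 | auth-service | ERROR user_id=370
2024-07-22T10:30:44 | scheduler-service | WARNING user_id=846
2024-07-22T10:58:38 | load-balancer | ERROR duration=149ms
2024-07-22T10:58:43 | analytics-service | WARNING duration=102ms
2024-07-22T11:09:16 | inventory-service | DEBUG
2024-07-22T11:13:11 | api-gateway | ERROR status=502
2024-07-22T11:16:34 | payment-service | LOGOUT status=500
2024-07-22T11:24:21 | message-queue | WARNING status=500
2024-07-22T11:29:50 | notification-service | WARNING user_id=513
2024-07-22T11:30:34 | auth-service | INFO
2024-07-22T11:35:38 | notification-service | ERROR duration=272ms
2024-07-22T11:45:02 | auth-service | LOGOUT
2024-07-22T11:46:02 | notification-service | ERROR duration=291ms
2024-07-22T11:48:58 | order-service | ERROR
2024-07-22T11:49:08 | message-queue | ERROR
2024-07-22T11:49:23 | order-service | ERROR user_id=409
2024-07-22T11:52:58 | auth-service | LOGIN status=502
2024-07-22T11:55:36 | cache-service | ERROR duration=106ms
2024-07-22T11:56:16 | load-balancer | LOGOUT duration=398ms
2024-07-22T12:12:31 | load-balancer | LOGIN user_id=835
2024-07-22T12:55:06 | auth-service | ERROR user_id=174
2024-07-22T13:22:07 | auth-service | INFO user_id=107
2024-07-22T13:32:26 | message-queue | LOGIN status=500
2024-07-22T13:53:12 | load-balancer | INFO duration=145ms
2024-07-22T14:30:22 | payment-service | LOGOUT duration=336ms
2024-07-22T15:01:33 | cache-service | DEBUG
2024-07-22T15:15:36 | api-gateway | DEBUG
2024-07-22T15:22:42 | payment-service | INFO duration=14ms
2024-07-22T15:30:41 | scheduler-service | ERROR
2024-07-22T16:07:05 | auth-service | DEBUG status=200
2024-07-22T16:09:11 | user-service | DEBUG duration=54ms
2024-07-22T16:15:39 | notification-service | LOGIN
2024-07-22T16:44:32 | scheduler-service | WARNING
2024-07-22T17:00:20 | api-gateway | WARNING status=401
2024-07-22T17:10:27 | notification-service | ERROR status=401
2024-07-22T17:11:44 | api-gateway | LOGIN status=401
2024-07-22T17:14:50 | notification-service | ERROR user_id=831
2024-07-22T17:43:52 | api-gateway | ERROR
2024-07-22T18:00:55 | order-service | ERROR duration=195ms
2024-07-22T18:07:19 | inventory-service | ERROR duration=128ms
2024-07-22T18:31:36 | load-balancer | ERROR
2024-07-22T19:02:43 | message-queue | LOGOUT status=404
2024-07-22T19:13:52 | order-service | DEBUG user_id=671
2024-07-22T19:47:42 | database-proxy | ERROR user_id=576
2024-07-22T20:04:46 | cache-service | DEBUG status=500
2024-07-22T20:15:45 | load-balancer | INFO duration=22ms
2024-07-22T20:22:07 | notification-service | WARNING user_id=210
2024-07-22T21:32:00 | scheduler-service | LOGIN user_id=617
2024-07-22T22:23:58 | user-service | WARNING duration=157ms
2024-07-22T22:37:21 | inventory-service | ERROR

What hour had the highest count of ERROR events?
11

To find the peak hour:

1. Group all ERROR events by hour
2. Count events in each hour
3. Find hour with maximum count
4. Peak hour: 11 (with 7 events)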